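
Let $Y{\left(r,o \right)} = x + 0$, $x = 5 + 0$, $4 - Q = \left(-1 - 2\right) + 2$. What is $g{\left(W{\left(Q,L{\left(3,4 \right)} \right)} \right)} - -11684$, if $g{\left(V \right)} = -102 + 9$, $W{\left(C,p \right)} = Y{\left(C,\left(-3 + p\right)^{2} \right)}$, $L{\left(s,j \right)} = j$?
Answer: $11591$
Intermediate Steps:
$Q = 5$ ($Q = 4 - \left(\left(-1 - 2\right) + 2\right) = 4 - \left(-3 + 2\right) = 4 - -1 = 4 + 1 = 5$)
$x = 5$
$Y{\left(r,o \right)} = 5$ ($Y{\left(r,o \right)} = 5 + 0 = 5$)
$W{\left(C,p \right)} = 5$
$g{\left(V \right)} = -93$
$g{\left(W{\left(Q,L{\left(3,4 \right)} \right)} \right)} - -11684 = -93 - -11684 = -93 + 11684 = 11591$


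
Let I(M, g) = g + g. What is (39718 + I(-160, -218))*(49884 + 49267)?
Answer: 3894849582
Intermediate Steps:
I(M, g) = 2*g
(39718 + I(-160, -218))*(49884 + 49267) = (39718 + 2*(-218))*(49884 + 49267) = (39718 - 436)*99151 = 39282*99151 = 3894849582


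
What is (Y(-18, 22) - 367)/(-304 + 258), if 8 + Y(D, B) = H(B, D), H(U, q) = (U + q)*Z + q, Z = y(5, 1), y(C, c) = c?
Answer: 389/46 ≈ 8.4565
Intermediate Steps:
Z = 1
H(U, q) = U + 2*q (H(U, q) = (U + q)*1 + q = (U + q) + q = U + 2*q)
Y(D, B) = -8 + B + 2*D (Y(D, B) = -8 + (B + 2*D) = -8 + B + 2*D)
(Y(-18, 22) - 367)/(-304 + 258) = ((-8 + 22 + 2*(-18)) - 367)/(-304 + 258) = ((-8 + 22 - 36) - 367)/(-46) = (-22 - 367)*(-1/46) = -389*(-1/46) = 389/46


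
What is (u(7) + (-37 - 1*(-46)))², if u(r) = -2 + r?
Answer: 196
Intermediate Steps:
(u(7) + (-37 - 1*(-46)))² = ((-2 + 7) + (-37 - 1*(-46)))² = (5 + (-37 + 46))² = (5 + 9)² = 14² = 196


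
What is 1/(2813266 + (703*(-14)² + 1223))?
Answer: 1/2952277 ≈ 3.3872e-7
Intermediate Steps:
1/(2813266 + (703*(-14)² + 1223)) = 1/(2813266 + (703*196 + 1223)) = 1/(2813266 + (137788 + 1223)) = 1/(2813266 + 139011) = 1/2952277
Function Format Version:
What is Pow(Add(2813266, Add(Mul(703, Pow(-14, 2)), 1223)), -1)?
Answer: Rational(1, 2952277) ≈ 3.3872e-7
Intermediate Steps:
Pow(Add(2813266, Add(Mul(703, Pow(-14, 2)), 1223)), -1) = Pow(Add(2813266, Add(Mul(703, 196), 1223)), -1) = Pow(Add(2813266, Add(137788, 1223)), -1) = Pow(Add(2813266, 139011), -1) = Pow(2952277, -1) = Rational(1, 2952277)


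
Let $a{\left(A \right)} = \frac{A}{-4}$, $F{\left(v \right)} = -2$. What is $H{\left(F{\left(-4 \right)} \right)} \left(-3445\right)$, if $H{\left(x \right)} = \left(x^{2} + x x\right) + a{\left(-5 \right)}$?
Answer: $- \frac{127465}{4} \approx -31866.0$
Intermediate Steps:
$a{\left(A \right)} = - \frac{A}{4}$ ($a{\left(A \right)} = A \left(- \frac{1}{4}\right) = - \frac{A}{4}$)
$H{\left(x \right)} = \frac{5}{4} + 2 x^{2}$ ($H{\left(x \right)} = \left(x^{2} + x x\right) - - \frac{5}{4} = \left(x^{2} + x^{2}\right) + \frac{5}{4} = 2 x^{2} + \frac{5}{4} = \frac{5}{4} + 2 x^{2}$)
$H{\left(F{\left(-4 \right)} \right)} \left(-3445\right) = \left(\frac{5}{4} + 2 \left(-2\right)^{2}\right) \left(-3445\right) = \left(\frac{5}{4} + 2 \cdot 4\right) \left(-3445\right) = \left(\frac{5}{4} + 8\right) \left(-3445\right) = \frac{37}{4} \left(-3445\right) = - \frac{127465}{4}$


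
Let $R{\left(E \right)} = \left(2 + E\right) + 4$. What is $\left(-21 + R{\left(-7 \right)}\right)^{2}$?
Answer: $484$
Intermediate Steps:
$R{\left(E \right)} = 6 + E$
$\left(-21 + R{\left(-7 \right)}\right)^{2} = \left(-21 + \left(6 - 7\right)\right)^{2} = \left(-21 - 1\right)^{2} = \left(-22\right)^{2} = 484$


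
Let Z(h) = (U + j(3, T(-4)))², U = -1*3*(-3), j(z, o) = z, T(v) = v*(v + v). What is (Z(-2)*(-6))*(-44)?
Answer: 38016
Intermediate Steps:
T(v) = 2*v² (T(v) = v*(2*v) = 2*v²)
U = 9 (U = -3*(-3) = 9)
Z(h) = 144 (Z(h) = (9 + 3)² = 12² = 144)
(Z(-2)*(-6))*(-44) = (144*(-6))*(-44) = -864*(-44) = 38016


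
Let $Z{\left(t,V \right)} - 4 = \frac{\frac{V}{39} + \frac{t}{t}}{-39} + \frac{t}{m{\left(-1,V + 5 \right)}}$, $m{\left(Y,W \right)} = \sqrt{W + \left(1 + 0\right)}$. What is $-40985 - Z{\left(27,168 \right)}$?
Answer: $- \frac{6927118}{169} - \frac{9 \sqrt{174}}{58} \approx -40991.0$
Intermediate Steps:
$m{\left(Y,W \right)} = \sqrt{1 + W}$ ($m{\left(Y,W \right)} = \sqrt{W + 1} = \sqrt{1 + W}$)
$Z{\left(t,V \right)} = \frac{155}{39} - \frac{V}{1521} + \frac{t}{\sqrt{6 + V}}$ ($Z{\left(t,V \right)} = 4 + \left(\frac{\frac{V}{39} + \frac{t}{t}}{-39} + \frac{t}{\sqrt{1 + \left(V + 5\right)}}\right) = 4 + \left(\left(V \frac{1}{39} + 1\right) \left(- \frac{1}{39}\right) + \frac{t}{\sqrt{1 + \left(5 + V\right)}}\right) = 4 + \left(\left(\frac{V}{39} + 1\right) \left(- \frac{1}{39}\right) + \frac{t}{\sqrt{6 + V}}\right) = 4 + \left(\left(1 + \frac{V}{39}\right) \left(- \frac{1}{39}\right) + \frac{t}{\sqrt{6 + V}}\right) = 4 - \left(\frac{1}{39} + \frac{V}{1521} - \frac{t}{\sqrt{6 + V}}\right) = \frac{155}{39} - \frac{V}{1521} + \frac{t}{\sqrt{6 + V}}$)
$-40985 - Z{\left(27,168 \right)} = -40985 - \left(\frac{155}{39} - \frac{56}{507} + \frac{27}{\sqrt{6 + 168}}\right) = -40985 - \left(\frac{155}{39} - \frac{56}{507} + \frac{27}{\sqrt{174}}\right) = -40985 - \left(\frac{155}{39} - \frac{56}{507} + 27 \frac{\sqrt{174}}{174}\right) = -40985 - \left(\frac{155}{39} - \frac{56}{507} + \frac{9 \sqrt{174}}{58}\right) = -40985 - \left(\frac{653}{169} + \frac{9 \sqrt{174}}{58}\right) = - \frac{6927118}{169} - \frac{9 \sqrt{174}}{58}$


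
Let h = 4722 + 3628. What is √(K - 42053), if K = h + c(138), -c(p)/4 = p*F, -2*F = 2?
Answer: I*√33151 ≈ 182.07*I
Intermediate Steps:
F = -1 (F = -½*2 = -1)
c(p) = 4*p (c(p) = -4*p*(-1) = -(-4)*p = 4*p)
h = 8350
K = 8902 (K = 8350 + 4*138 = 8350 + 552 = 8902)
√(K - 42053) = √(8902 - 42053) = √(-33151) = I*√33151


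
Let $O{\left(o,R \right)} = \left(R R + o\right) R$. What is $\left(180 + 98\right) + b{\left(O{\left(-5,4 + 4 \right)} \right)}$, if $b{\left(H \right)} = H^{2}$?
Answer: $223062$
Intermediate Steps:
$O{\left(o,R \right)} = R \left(o + R^{2}\right)$ ($O{\left(o,R \right)} = \left(R^{2} + o\right) R = \left(o + R^{2}\right) R = R \left(o + R^{2}\right)$)
$\left(180 + 98\right) + b{\left(O{\left(-5,4 + 4 \right)} \right)} = \left(180 + 98\right) + \left(\left(4 + 4\right) \left(-5 + \left(4 + 4\right)^{2}\right)\right)^{2} = 278 + \left(8 \left(-5 + 8^{2}\right)\right)^{2} = 278 + \left(8 \left(-5 + 64\right)\right)^{2} = 278 + \left(8 \cdot 59\right)^{2} = 278 + 472^{2} = 278 + 222784 = 223062$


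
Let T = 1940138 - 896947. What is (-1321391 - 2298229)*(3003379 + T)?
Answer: -14647045703400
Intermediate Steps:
T = 1043191
(-1321391 - 2298229)*(3003379 + T) = (-1321391 - 2298229)*(3003379 + 1043191) = -3619620*4046570 = -14647045703400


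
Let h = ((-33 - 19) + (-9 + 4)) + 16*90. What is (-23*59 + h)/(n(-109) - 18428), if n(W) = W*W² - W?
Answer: -13/656674 ≈ -1.9797e-5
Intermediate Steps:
h = 1383 (h = (-52 - 5) + 1440 = -57 + 1440 = 1383)
n(W) = W³ - W
(-23*59 + h)/(n(-109) - 18428) = (-23*59 + 1383)/(((-109)³ - 1*(-109)) - 18428) = (-1357 + 1383)/((-1295029 + 109) - 18428) = 26/(-1294920 - 18428) = 26/(-1313348) = 26*(-1/1313348) = -13/656674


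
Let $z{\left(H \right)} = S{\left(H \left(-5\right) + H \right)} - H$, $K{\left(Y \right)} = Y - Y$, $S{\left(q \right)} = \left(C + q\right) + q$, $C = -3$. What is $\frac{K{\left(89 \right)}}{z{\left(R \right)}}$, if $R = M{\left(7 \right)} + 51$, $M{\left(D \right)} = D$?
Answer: $0$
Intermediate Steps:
$R = 58$ ($R = 7 + 51 = 58$)
$S{\left(q \right)} = -3 + 2 q$ ($S{\left(q \right)} = \left(-3 + q\right) + q = -3 + 2 q$)
$K{\left(Y \right)} = 0$
$z{\left(H \right)} = -3 - 9 H$ ($z{\left(H \right)} = \left(-3 + 2 \left(H \left(-5\right) + H\right)\right) - H = \left(-3 + 2 \left(- 5 H + H\right)\right) - H = \left(-3 + 2 \left(- 4 H\right)\right) - H = \left(-3 - 8 H\right) - H = -3 - 9 H$)
$\frac{K{\left(89 \right)}}{z{\left(R \right)}} = \frac{0}{-3 - 522} = \frac{0}{-525} = 0 \left(- \frac{1}{525}\right) = 0$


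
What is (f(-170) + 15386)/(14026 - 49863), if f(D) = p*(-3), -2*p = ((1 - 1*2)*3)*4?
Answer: -15368/35837 ≈ -0.42883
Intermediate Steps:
p = 6 (p = -(1 - 1*2)*3*4/2 = -(1 - 2)*3*4/2 = -(-1*3)*4/2 = -(-3)*4/2 = -½*(-12) = 6)
f(D) = -18 (f(D) = 6*(-3) = -18)
(f(-170) + 15386)/(14026 - 49863) = (-18 + 15386)/(14026 - 49863) = 15368/(-35837) = 15368*(-1/35837) = -15368/35837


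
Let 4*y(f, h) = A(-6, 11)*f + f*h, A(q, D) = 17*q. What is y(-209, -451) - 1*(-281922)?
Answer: 1243265/4 ≈ 3.1082e+5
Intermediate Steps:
y(f, h) = -51*f/2 + f*h/4 (y(f, h) = ((17*(-6))*f + f*h)/4 = (-102*f + f*h)/4 = -51*f/2 + f*h/4)
y(-209, -451) - 1*(-281922) = (¼)*(-209)*(-102 - 451) - 1*(-281922) = (¼)*(-209)*(-553) + 281922 = 115577/4 + 281922 = 1243265/4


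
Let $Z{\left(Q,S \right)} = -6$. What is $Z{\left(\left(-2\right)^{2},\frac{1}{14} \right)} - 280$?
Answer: $-286$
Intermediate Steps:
$Z{\left(\left(-2\right)^{2},\frac{1}{14} \right)} - 280 = -6 - 280 = -286$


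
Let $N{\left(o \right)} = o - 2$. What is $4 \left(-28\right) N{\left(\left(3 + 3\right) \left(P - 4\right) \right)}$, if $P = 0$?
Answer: $2912$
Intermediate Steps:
$N{\left(o \right)} = -2 + o$ ($N{\left(o \right)} = o - 2 = -2 + o$)
$4 \left(-28\right) N{\left(\left(3 + 3\right) \left(P - 4\right) \right)} = 4 \left(-28\right) \left(-2 + \left(3 + 3\right) \left(0 - 4\right)\right) = - 112 \left(-2 + 6 \left(-4\right)\right) = - 112 \left(-2 - 24\right) = \left(-112\right) \left(-26\right) = 2912$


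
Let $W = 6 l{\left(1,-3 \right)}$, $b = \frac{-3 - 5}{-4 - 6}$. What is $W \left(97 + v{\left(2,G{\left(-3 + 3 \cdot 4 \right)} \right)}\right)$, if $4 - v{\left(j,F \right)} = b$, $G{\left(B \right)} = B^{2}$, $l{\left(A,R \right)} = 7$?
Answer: $\frac{21042}{5} \approx 4208.4$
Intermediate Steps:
$b = \frac{4}{5}$ ($b = - \frac{8}{-10} = \left(-8\right) \left(- \frac{1}{10}\right) = \frac{4}{5} \approx 0.8$)
$v{\left(j,F \right)} = \frac{16}{5}$ ($v{\left(j,F \right)} = 4 - \frac{4}{5} = \frac{16}{5}$)
$W = 42$ ($W = 6 \cdot 7 = 42$)
$W \left(97 + v{\left(2,G{\left(-3 + 3 \cdot 4 \right)} \right)}\right) = 42 \left(97 + \frac{16}{5}\right) = 42 \cdot \frac{501}{5} = \frac{21042}{5}$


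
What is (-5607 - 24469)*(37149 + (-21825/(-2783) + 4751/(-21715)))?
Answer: -67535070517882772/60432845 ≈ -1.1175e+9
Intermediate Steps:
(-5607 - 24469)*(37149 + (-21825/(-2783) + 4751/(-21715))) = -30076*(37149 + (-21825*(-1/2783) + 4751*(-1/21715))) = -30076*(37149 + (21825/2783 - 4751/21715)) = -30076*(37149 + 460707842/60432845) = -30076*2245480466747/60432845 = -67535070517882772/60432845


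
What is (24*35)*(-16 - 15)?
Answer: -26040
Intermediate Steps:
(24*35)*(-16 - 15) = 840*(-31) = -26040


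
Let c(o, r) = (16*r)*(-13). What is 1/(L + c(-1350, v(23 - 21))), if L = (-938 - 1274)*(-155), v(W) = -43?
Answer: 1/351804 ≈ 2.8425e-6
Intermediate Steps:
c(o, r) = -208*r
L = 342860 (L = -2212*(-155) = 342860)
1/(L + c(-1350, v(23 - 21))) = 1/(342860 - 208*(-43)) = 1/(342860 + 8944) = 1/351804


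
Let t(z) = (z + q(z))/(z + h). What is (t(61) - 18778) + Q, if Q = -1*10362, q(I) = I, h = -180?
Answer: -3467782/119 ≈ -29141.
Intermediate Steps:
t(z) = 2*z/(-180 + z) (t(z) = (z + z)/(z - 180) = (2*z)/(-180 + z) = 2*z/(-180 + z))
Q = -10362
(t(61) - 18778) + Q = (2*61/(-180 + 61) - 18778) - 10362 = (2*61/(-119) - 18778) - 10362 = (2*61*(-1/119) - 18778) - 10362 = (-122/119 - 18778) - 10362 = -2234704/119 - 10362 = -3467782/119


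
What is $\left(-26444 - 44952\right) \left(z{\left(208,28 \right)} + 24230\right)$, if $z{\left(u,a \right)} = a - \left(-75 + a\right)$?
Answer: $-1735279780$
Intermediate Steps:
$z{\left(u,a \right)} = 75$
$\left(-26444 - 44952\right) \left(z{\left(208,28 \right)} + 24230\right) = \left(-26444 - 44952\right) \left(75 + 24230\right) = \left(-71396\right) 24305 = -1735279780$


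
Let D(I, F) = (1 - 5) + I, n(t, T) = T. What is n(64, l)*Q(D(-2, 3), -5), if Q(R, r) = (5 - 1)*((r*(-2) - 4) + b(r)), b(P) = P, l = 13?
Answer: 52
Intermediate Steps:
D(I, F) = -4 + I
Q(R, r) = -16 - 4*r (Q(R, r) = (5 - 1)*((r*(-2) - 4) + r) = 4*((-2*r - 4) + r) = 4*((-4 - 2*r) + r) = 4*(-4 - r) = -16 - 4*r)
n(64, l)*Q(D(-2, 3), -5) = 13*(-16 - 4*(-5)) = 13*(-16 + 20) = 13*4 = 52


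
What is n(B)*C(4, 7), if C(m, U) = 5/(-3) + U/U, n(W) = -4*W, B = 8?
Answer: 64/3 ≈ 21.333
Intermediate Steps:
C(m, U) = -⅔ (C(m, U) = 5*(-⅓) + 1 = -5/3 + 1 = -⅔)
n(B)*C(4, 7) = -4*8*(-⅔) = -32*(-⅔) = 64/3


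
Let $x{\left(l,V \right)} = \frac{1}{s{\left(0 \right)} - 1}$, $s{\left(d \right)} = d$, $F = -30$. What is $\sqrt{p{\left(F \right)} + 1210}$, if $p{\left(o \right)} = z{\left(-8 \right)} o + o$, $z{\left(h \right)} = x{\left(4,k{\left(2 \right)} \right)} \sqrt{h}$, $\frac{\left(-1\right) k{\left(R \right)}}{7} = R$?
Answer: $2 \sqrt{295 + 15 i \sqrt{2}} \approx 34.373 + 1.2343 i$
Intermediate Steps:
$k{\left(R \right)} = - 7 R$
$x{\left(l,V \right)} = -1$ ($x{\left(l,V \right)} = \frac{1}{0 - 1} = \frac{1}{-1} = -1$)
$z{\left(h \right)} = - \sqrt{h}$
$p{\left(o \right)} = o - 2 i o \sqrt{2}$ ($p{\left(o \right)} = - \sqrt{-8} o + o = - 2 i \sqrt{2} o + o = - 2 i o \sqrt{2} + o = o - 2 i o \sqrt{2}$)
$\sqrt{p{\left(F \right)} + 1210} = \sqrt{- 30 \left(1 - 2 i \sqrt{2}\right) + 1210} = \sqrt{\left(-30 + 60 i \sqrt{2}\right) + 1210} = \sqrt{1180 + 60 i \sqrt{2}}$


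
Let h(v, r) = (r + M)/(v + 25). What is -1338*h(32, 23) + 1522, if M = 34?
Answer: 184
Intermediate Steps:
h(v, r) = (34 + r)/(25 + v) (h(v, r) = (r + 34)/(v + 25) = (34 + r)/(25 + v))
-1338*h(32, 23) + 1522 = -1338*(34 + 23)/(25 + 32) + 1522 = -1338*57/57 + 1522 = -446*57/19 + 1522 = -1338*1 + 1522 = -1338 + 1522 = 184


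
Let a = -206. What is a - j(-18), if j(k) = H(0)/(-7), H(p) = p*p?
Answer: -206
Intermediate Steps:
H(p) = p**2
j(k) = 0 (j(k) = 0**2/(-7) = 0*(-1/7) = 0)
a - j(-18) = -206 - 1*0 = -206 + 0 = -206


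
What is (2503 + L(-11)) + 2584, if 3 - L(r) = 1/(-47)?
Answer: 239231/47 ≈ 5090.0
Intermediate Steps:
L(r) = 142/47 (L(r) = 3 - 1/(-47) = 3 - 1*(-1/47) = 3 + 1/47 = 142/47)
(2503 + L(-11)) + 2584 = (2503 + 142/47) + 2584 = 117783/47 + 2584 = 239231/47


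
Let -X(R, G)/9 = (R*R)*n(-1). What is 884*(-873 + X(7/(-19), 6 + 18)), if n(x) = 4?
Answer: -280154628/361 ≈ -7.7605e+5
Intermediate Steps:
X(R, G) = -36*R² (X(R, G) = -9*R*R*4 = -9*R²*4 = -36*R²)
884*(-873 + X(7/(-19), 6 + 18)) = 884*(-873 - 36*(7/(-19))²) = 884*(-873 - 36*(7*(-1/19))²) = 884*(-873 - 36*(-7/19)²) = 884*(-873 - 36*49/361) = 884*(-873 - 1764/361) = 884*(-316917/361) = -280154628/361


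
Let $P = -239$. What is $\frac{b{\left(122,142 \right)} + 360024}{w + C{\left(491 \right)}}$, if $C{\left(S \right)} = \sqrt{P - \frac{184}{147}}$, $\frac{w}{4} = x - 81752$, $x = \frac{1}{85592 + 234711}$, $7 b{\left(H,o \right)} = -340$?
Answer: $- \frac{1775295214231737448388880}{1612709347972709821629253} - \frac{258519263588648852 i \sqrt{105951}}{1612709347972709821629253} \approx -1.1008 - 5.2178 \cdot 10^{-5} i$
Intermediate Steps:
$b{\left(H,o \right)} = - \frac{340}{7}$ ($b{\left(H,o \right)} = \frac{1}{7} \left(-340\right) = - \frac{340}{7}$)
$x = \frac{1}{320303} \approx 3.122 \cdot 10^{-6}$
$w = - \frac{104741643420}{320303}$ ($w = 4 \left(\frac{1}{320303} - 81752\right) = 4 \left(- \frac{26185410855}{320303}\right) = - \frac{104741643420}{320303} \approx -3.2701 \cdot 10^{5}$)
$C{\left(S \right)} = \frac{i \sqrt{105951}}{21}$ ($C{\left(S \right)} = \sqrt{-239 - \frac{184}{147}} = \sqrt{- \frac{35317}{147}} = \frac{i \sqrt{105951}}{21}$)
$\frac{b{\left(122,142 \right)} + 360024}{w + C{\left(491 \right)}} = \frac{- \frac{340}{7} + 360024}{- \frac{104741643420}{320303} + \frac{i \sqrt{105951}}{21}} = \frac{2519828}{7 \left(- \frac{104741643420}{320303} + \frac{i \sqrt{105951}}{21}\right)}$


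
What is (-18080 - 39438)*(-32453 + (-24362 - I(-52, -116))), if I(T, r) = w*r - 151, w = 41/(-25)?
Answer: 81753554408/25 ≈ 3.2701e+9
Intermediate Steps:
w = -41/25 (w = 41*(-1/25) = -41/25 ≈ -1.6400)
I(T, r) = -151 - 41*r/25 (I(T, r) = -41*r/25 - 151 = -151 - 41*r/25)
(-18080 - 39438)*(-32453 + (-24362 - I(-52, -116))) = (-18080 - 39438)*(-32453 + (-24362 - (-151 - 41/25*(-116)))) = -57518*(-32453 + (-24362 - (-151 + 4756/25))) = -57518*(-32453 + (-24362 - 1*981/25)) = -57518*(-32453 + (-24362 - 981/25)) = -57518*(-32453 - 610031/25) = -57518*(-1421356/25) = 81753554408/25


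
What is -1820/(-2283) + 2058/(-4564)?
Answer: 257719/744258 ≈ 0.34628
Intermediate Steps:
-1820/(-2283) + 2058/(-4564) = -1820*(-1/2283) + 2058*(-1/4564) = 1820/2283 - 147/326 = 257719/744258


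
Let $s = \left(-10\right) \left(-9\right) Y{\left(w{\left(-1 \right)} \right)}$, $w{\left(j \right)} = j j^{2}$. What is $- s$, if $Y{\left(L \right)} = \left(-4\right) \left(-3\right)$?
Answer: $-1080$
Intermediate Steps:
$w{\left(j \right)} = j^{3}$
$Y{\left(L \right)} = 12$
$s = 1080$ ($s = \left(-10\right) \left(-9\right) 12 = 90 \cdot 12 = 1080$)
$- s = \left(-1\right) 1080 = -1080$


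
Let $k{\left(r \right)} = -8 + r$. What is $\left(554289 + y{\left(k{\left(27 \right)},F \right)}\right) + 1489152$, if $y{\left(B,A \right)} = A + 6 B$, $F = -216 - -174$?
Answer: $2043513$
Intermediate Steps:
$F = -42$ ($F = -216 + 174 = -42$)
$\left(554289 + y{\left(k{\left(27 \right)},F \right)}\right) + 1489152 = \left(554289 - \left(42 - 6 \left(-8 + 27\right)\right)\right) + 1489152 = \left(554289 + \left(-42 + 6 \cdot 19\right)\right) + 1489152 = \left(554289 + \left(-42 + 114\right)\right) + 1489152 = \left(554289 + 72\right) + 1489152 = 554361 + 1489152 = 2043513$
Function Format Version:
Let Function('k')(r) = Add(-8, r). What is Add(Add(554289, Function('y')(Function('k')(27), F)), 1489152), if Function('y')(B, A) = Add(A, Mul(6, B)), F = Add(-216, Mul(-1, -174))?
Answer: 2043513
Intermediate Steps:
F = -42 (F = Add(-216, 174) = -42)
Add(Add(554289, Function('y')(Function('k')(27), F)), 1489152) = Add(Add(554289, Add(-42, Mul(6, Add(-8, 27)))), 1489152) = Add(Add(554289, Add(-42, Mul(6, 19))), 1489152) = Add(Add(554289, Add(-42, 114)), 1489152) = Add(Add(554289, 72), 1489152) = Add(554361, 1489152) = 2043513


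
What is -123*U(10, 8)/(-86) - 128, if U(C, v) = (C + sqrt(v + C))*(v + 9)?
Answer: 4951/43 + 6273*sqrt(2)/86 ≈ 218.29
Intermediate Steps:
U(C, v) = (9 + v)*(C + sqrt(C + v)) (U(C, v) = (C + sqrt(C + v))*(9 + v) = (9 + v)*(C + sqrt(C + v)))
-123*U(10, 8)/(-86) - 128 = -123*(9*10 + 9*sqrt(10 + 8) + 10*8 + 8*sqrt(10 + 8))/(-86) - 128 = -123*(90 + 9*sqrt(18) + 80 + 8*sqrt(18))*(-1)/86 - 128 = -123*(90 + 9*(3*sqrt(2)) + 80 + 8*(3*sqrt(2)))*(-1)/86 - 128 = -123*(90 + 27*sqrt(2) + 80 + 24*sqrt(2))*(-1)/86 - 128 = -123*(170 + 51*sqrt(2))*(-1)/86 - 128 = -123*(-85/43 - 51*sqrt(2)/86) - 128 = (10455/43 + 6273*sqrt(2)/86) - 128 = 4951/43 + 6273*sqrt(2)/86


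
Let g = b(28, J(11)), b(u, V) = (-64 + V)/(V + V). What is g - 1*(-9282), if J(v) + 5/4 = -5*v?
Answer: 4177381/450 ≈ 9283.1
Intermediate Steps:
J(v) = -5/4 - 5*v
b(u, V) = (-64 + V)/(2*V) (b(u, V) = (-64 + V)/((2*V)) = (-64 + V)*(1/(2*V)) = (-64 + V)/(2*V))
g = 481/450 (g = (-64 + (-5/4 - 5*11))/(2*(-5/4 - 5*11)) = (-64 + (-5/4 - 55))/(2*(-5/4 - 55)) = (-64 - 225/4)/(2*(-225/4)) = (½)*(-4/225)*(-481/4) = 481/450 ≈ 1.0689)
g - 1*(-9282) = 481/450 - 1*(-9282) = 481/450 + 9282 = 4177381/450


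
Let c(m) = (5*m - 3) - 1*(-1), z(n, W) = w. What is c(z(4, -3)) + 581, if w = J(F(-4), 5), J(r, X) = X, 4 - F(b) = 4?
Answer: 604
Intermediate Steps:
F(b) = 0 (F(b) = 4 - 1*4 = 4 - 4 = 0)
w = 5
z(n, W) = 5
c(m) = -2 + 5*m (c(m) = (-3 + 5*m) + 1 = -2 + 5*m)
c(z(4, -3)) + 581 = (-2 + 5*5) + 581 = (-2 + 25) + 581 = 23 + 581 = 604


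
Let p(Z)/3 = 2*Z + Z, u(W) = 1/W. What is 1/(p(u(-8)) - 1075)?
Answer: -8/8609 ≈ -0.00092926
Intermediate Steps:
p(Z) = 9*Z (p(Z) = 3*(2*Z + Z) = 3*(3*Z) = 9*Z)
1/(p(u(-8)) - 1075) = 1/(9/(-8) - 1075) = 1/(9*(-⅛) - 1075) = 1/(-9/8 - 1075) = 1/(-8609/8) = -8/8609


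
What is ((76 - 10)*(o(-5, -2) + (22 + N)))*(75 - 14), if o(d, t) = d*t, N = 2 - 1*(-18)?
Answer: 209352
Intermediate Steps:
N = 20 (N = 2 + 18 = 20)
((76 - 10)*(o(-5, -2) + (22 + N)))*(75 - 14) = ((76 - 10)*(-5*(-2) + (22 + 20)))*(75 - 14) = (66*(10 + 42))*61 = (66*52)*61 = 3432*61 = 209352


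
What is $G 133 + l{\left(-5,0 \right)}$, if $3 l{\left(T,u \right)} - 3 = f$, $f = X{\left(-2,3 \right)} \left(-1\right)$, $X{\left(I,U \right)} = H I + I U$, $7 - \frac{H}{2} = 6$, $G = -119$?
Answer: $- \frac{47468}{3} \approx -15823.0$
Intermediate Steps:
$H = 2$ ($H = 14 - 12 = 2$)
$X{\left(I,U \right)} = 2 I + I U$
$f = 10$ ($f = - 2 \left(2 + 3\right) \left(-1\right) = \left(-2\right) 5 \left(-1\right) = \left(-10\right) \left(-1\right) = 10$)
$l{\left(T,u \right)} = \frac{13}{3}$ ($l{\left(T,u \right)} = 1 + \frac{1}{3} \cdot 10 = 1 + \frac{10}{3} = \frac{13}{3}$)
$G 133 + l{\left(-5,0 \right)} = \left(-119\right) 133 + \frac{13}{3} = -15827 + \frac{13}{3} = - \frac{47468}{3}$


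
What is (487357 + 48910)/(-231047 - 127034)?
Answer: -536267/358081 ≈ -1.4976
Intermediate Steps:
(487357 + 48910)/(-231047 - 127034) = 536267/(-358081) = 536267*(-1/358081) = -536267/358081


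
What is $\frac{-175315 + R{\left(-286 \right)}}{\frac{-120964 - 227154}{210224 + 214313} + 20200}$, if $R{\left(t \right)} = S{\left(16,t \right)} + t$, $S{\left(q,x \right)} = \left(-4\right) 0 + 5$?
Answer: $- \frac{12424499842}{1429216547} \approx -8.6932$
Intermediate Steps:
$S{\left(q,x \right)} = 5$ ($S{\left(q,x \right)} = 0 + 5 = 5$)
$R{\left(t \right)} = 5 + t$
$\frac{-175315 + R{\left(-286 \right)}}{\frac{-120964 - 227154}{210224 + 214313} + 20200} = \frac{-175315 + \left(5 - 286\right)}{\frac{-120964 - 227154}{210224 + 214313} + 20200} = \frac{-175315 - 281}{- \frac{348118}{424537} + 20200} = - \frac{175596}{\left(-348118\right) \frac{1}{424537} + 20200} = - \frac{175596}{- \frac{348118}{424537} + 20200} = - \frac{175596}{\frac{8575299282}{424537}} = \left(-175596\right) \frac{424537}{8575299282} = - \frac{12424499842}{1429216547}$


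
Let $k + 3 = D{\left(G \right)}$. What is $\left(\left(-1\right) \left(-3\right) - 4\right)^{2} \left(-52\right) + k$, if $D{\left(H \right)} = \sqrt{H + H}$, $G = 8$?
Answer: $-51$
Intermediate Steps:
$D{\left(H \right)} = \sqrt{2} \sqrt{H}$ ($D{\left(H \right)} = \sqrt{2 H} = \sqrt{2} \sqrt{H}$)
$k = 1$ ($k = -3 + \sqrt{2} \sqrt{8} = -3 + \sqrt{2} \cdot 2 \sqrt{2} = -3 + 4 = 1$)
$\left(\left(-1\right) \left(-3\right) - 4\right)^{2} \left(-52\right) + k = \left(\left(-1\right) \left(-3\right) - 4\right)^{2} \left(-52\right) + 1 = \left(3 - 4\right)^{2} \left(-52\right) + 1 = \left(-1\right)^{2} \left(-52\right) + 1 = 1 \left(-52\right) + 1 = -52 + 1 = -51$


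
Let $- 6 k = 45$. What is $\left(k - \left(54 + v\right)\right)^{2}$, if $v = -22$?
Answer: $\frac{6241}{4} \approx 1560.3$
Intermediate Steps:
$k = - \frac{15}{2}$ ($k = \left(- \frac{1}{6}\right) 45 = - \frac{15}{2} \approx -7.5$)
$\left(k - \left(54 + v\right)\right)^{2} = \left(- \frac{15}{2} - 32\right)^{2} = \left(- \frac{79}{2}\right)^{2} = \frac{6241}{4}$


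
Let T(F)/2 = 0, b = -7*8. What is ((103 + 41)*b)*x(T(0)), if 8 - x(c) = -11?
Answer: -153216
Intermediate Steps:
b = -56
T(F) = 0 (T(F) = 2*0 = 0)
x(c) = 19 (x(c) = 8 - 1*(-11) = 8 + 11 = 19)
((103 + 41)*b)*x(T(0)) = ((103 + 41)*(-56))*19 = (144*(-56))*19 = -8064*19 = -153216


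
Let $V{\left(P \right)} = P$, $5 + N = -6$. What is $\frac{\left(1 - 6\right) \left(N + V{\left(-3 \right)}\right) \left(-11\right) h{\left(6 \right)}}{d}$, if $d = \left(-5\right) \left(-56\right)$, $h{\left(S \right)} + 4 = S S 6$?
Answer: $-583$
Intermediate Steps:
$N = -11$ ($N = -5 - 6 = -11$)
$h{\left(S \right)} = -4 + 6 S^{2}$ ($h{\left(S \right)} = -4 + S S 6 = -4 + S^{2} \cdot 6 = -4 + 6 S^{2}$)
$d = 280$
$\frac{\left(1 - 6\right) \left(N + V{\left(-3 \right)}\right) \left(-11\right) h{\left(6 \right)}}{d} = \frac{\left(1 - 6\right) \left(-11 - 3\right) \left(-11\right) \left(-4 + 6 \cdot 6^{2}\right)}{280} = \left(-5\right) \left(-14\right) \left(-11\right) \left(-4 + 6 \cdot 36\right) \frac{1}{280} = 70 \left(-11\right) \left(-4 + 216\right) \frac{1}{280} = \left(-770\right) 212 \cdot \frac{1}{280} = \left(-163240\right) \frac{1}{280} = -583$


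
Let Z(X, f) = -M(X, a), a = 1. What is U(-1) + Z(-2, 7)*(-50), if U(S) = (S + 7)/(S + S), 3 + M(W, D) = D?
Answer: -103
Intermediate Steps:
M(W, D) = -3 + D
U(S) = (7 + S)/(2*S) (U(S) = (7 + S)/((2*S)) = (7 + S)*(1/(2*S)) = (7 + S)/(2*S))
Z(X, f) = 2 (Z(X, f) = -(-3 + 1) = -1*(-2) = 2)
U(-1) + Z(-2, 7)*(-50) = (½)*(7 - 1)/(-1) + 2*(-50) = (½)*(-1)*6 - 100 = -3 - 100 = -103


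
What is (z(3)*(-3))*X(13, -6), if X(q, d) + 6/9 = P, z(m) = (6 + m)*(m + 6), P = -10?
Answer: 2592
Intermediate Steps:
z(m) = (6 + m)**2 (z(m) = (6 + m)*(6 + m) = (6 + m)**2)
X(q, d) = -32/3 (X(q, d) = -2/3 - 10 = -32/3)
(z(3)*(-3))*X(13, -6) = ((6 + 3)**2*(-3))*(-32/3) = (9**2*(-3))*(-32/3) = (81*(-3))*(-32/3) = -243*(-32/3) = 2592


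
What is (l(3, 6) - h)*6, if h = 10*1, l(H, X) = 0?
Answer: -60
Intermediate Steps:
h = 10
(l(3, 6) - h)*6 = (0 - 1*10)*6 = (0 - 10)*6 = -10*6 = -60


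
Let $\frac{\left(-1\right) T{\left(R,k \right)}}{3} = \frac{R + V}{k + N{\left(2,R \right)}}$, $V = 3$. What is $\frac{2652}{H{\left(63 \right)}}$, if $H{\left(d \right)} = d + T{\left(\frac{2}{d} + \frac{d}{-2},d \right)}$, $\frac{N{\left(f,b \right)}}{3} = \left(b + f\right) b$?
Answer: $\frac{13309009844}{316314915} \approx 42.075$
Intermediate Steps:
$N{\left(f,b \right)} = 3 b \left(b + f\right)$ ($N{\left(f,b \right)} = 3 \left(b + f\right) b = 3 b \left(b + f\right)$)
$T{\left(R,k \right)} = - \frac{3 \left(3 + R\right)}{k + 3 R \left(2 + R\right)}$ ($T{\left(R,k \right)} = - 3 \frac{R + 3}{k + 3 R \left(R + 2\right)} = - 3 \frac{3 + R}{k + 3 R \left(2 + R\right)} = - \frac{3 \left(3 + R\right)}{k + 3 R \left(2 + R\right)}$)
$H{\left(d \right)} = d + \frac{3 \left(-3 + \frac{d}{2} - \frac{2}{d}\right)}{d + 3 \left(\frac{2}{d} - \frac{d}{2}\right) \left(2 + \frac{2}{d} - \frac{d}{2}\right)}$ ($H{\left(d \right)} = d + \frac{3 \left(-3 - \left(\frac{2}{d} + \frac{d}{-2}\right)\right)}{d + 3 \left(\frac{2}{d} + \frac{d}{-2}\right) \left(2 + \left(\frac{2}{d} + \frac{d}{-2}\right)\right)} = d + \frac{3 \left(-3 - \left(\frac{2}{d} + d \left(- \frac{1}{2}\right)\right)\right)}{d + 3 \left(\frac{2}{d} + d \left(- \frac{1}{2}\right)\right) \left(2 + \left(\frac{2}{d} + d \left(- \frac{1}{2}\right)\right)\right)} = d + \frac{3 \left(-3 - \left(\frac{2}{d} - \frac{d}{2}\right)\right)}{d + 3 \left(\frac{2}{d} - \frac{d}{2}\right) \left(2 - \left(\frac{d}{2} - \frac{2}{d}\right)\right)} = d + \frac{3 \left(-3 + \left(\frac{d}{2} - \frac{2}{d}\right)\right)}{d + 3 \left(\frac{2}{d} - \frac{d}{2}\right) \left(2 + \frac{2}{d} - \frac{d}{2}\right)} = d + \frac{3 \left(-3 + \frac{d}{2} - \frac{2}{d}\right)}{d + 3 \left(\frac{2}{d} - \frac{d}{2}\right) \left(2 + \frac{2}{d} - \frac{d}{2}\right)}$)
$\frac{2652}{H{\left(63 \right)}} = \frac{2652}{63 \frac{1}{48 - 24 \cdot 63^{2} - 8 \cdot 63^{3} + 3 \cdot 63^{4} + 48 \cdot 63} \left(24 - 18 \cdot 63^{2} - 8 \cdot 63^{3} + 3 \cdot 63^{4} + 12 \cdot 63\right)} = \frac{2652}{63 \frac{1}{48 - 95256 - 2000376 + 3 \cdot 15752961 + 3024} \left(24 - 71442 - 2000376 + 3 \cdot 15752961 + 756\right)} = \frac{2652}{63 \frac{1}{48 - 95256 - 2000376 + 47258883 + 3024} \left(24 - 71442 - 2000376 + 47258883 + 756\right)} = \frac{2652}{63 \cdot \frac{1}{45166323} \cdot 45187845} = \frac{2652}{\frac{948944745}{15055441}} = 2652 \cdot \frac{15055441}{948944745} = \frac{13309009844}{316314915}$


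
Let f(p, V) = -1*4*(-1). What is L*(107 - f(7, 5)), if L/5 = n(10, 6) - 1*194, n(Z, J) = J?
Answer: -96820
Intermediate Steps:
f(p, V) = 4 (f(p, V) = -4*(-1) = 4)
L = -940 (L = 5*(6 - 1*194) = 5*(6 - 194) = 5*(-188) = -940)
L*(107 - f(7, 5)) = -940*(107 - 1*4) = -940*(107 - 4) = -940*103 = -96820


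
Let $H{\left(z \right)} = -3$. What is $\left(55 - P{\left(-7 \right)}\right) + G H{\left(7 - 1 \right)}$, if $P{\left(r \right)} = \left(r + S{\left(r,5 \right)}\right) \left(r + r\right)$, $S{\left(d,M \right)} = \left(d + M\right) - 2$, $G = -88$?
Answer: $165$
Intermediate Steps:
$S{\left(d,M \right)} = -2 + M + d$ ($S{\left(d,M \right)} = \left(M + d\right) - 2 = -2 + M + d$)
$P{\left(r \right)} = 2 r \left(3 + 2 r\right)$ ($P{\left(r \right)} = \left(r + \left(-2 + 5 + r\right)\right) \left(r + r\right) = \left(r + \left(3 + r\right)\right) 2 r = \left(3 + 2 r\right) 2 r = 2 r \left(3 + 2 r\right)$)
$\left(55 - P{\left(-7 \right)}\right) + G H{\left(7 - 1 \right)} = \left(55 - 2 \left(-7\right) \left(3 + 2 \left(-7\right)\right)\right) - -264 = \left(55 - 2 \left(-7\right) \left(3 - 14\right)\right) + 264 = \left(55 - 2 \left(-7\right) \left(-11\right)\right) + 264 = \left(55 - 154\right) + 264 = -99 + 264 = 165$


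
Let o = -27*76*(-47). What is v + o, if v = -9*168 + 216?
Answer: 95148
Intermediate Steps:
o = 96444 (o = -2052*(-47) = 96444)
v = -1296 (v = -1512 + 216 = -1296)
v + o = -1296 + 96444 = 95148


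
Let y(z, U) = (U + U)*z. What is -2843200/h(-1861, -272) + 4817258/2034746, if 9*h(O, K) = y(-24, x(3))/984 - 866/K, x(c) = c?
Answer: -145161942349153027/17231246501 ≈ -8.4243e+6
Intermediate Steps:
y(z, U) = 2*U*z (y(z, U) = (2*U)*z = 2*U*z)
h(O, K) = -2/123 - 866/(9*K) (h(O, K) = ((2*3*(-24))/984 - 866/K)/9 = (-144*1/984 - 866/K)/9 = (-6/41 - 866/K)/9 = -2/123 - 866/(9*K))
-2843200/h(-1861, -272) + 4817258/2034746 = -2843200*(-50184/(-17753 - 3*(-272))) + 4817258/2034746 = -2843200*(-50184/(-17753 + 816)) + 4817258*(1/2034746) = -2843200/((2/369)*(-1/272)*(-16937)) + 2408629/1017373 = -2843200/16937/50184 + 2408629/1017373 = -2843200*50184/16937 + 2408629/1017373 = -142683148800/16937 + 2408629/1017373 = -145161942349153027/17231246501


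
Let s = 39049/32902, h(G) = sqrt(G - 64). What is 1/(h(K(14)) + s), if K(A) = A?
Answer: 1284790198/55651904601 - 5412708020*I*sqrt(2)/55651904601 ≈ 0.023086 - 0.13755*I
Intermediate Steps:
h(G) = sqrt(-64 + G)
s = 39049/32902 (s = 39049*(1/32902) = 39049/32902 ≈ 1.1868)
1/(h(K(14)) + s) = 1/(sqrt(-64 + 14) + 39049/32902) = 1/(sqrt(-50) + 39049/32902) = 1/(5*I*sqrt(2) + 39049/32902) = 1/(39049/32902 + 5*I*sqrt(2))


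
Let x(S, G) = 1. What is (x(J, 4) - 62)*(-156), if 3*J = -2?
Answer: 9516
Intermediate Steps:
J = -2/3 (J = (1/3)*(-2) = -2/3 ≈ -0.66667)
(x(J, 4) - 62)*(-156) = (1 - 62)*(-156) = -61*(-156) = 9516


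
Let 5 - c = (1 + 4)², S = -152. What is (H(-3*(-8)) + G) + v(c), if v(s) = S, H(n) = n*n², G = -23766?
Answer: -10094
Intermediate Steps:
H(n) = n³
c = -20 (c = 5 - (1 + 4)² = 5 - 1*5² = 5 - 1*25 = 5 - 25 = -20)
v(s) = -152
(H(-3*(-8)) + G) + v(c) = ((-3*(-8))³ - 23766) - 152 = (24³ - 23766) - 152 = (13824 - 23766) - 152 = -9942 - 152 = -10094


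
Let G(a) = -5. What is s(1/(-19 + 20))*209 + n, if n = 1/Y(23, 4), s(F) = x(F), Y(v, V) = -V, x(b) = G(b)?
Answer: -4181/4 ≈ -1045.3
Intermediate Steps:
x(b) = -5
s(F) = -5
n = -1/4 (n = 1/(-1*4) = 1/(-4) = -1/4 ≈ -0.25000)
s(1/(-19 + 20))*209 + n = -5*209 - 1/4 = -1045 - 1/4 = -4181/4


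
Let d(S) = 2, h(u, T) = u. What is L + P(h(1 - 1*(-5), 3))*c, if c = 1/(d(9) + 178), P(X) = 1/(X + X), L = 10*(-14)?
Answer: -302399/2160 ≈ -140.00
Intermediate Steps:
L = -140
P(X) = 1/(2*X)
c = 1/180 (c = 1/(2 + 178) = 1/180 ≈ 0.0055556)
L + P(h(1 - 1*(-5), 3))*c = -140 + (1/(2*(1 - 1*(-5))))*(1/180) = -140 + (1/(2*(1 + 5)))*(1/180) = -140 + ((½)/6)*(1/180) = -140 + ((½)*(⅙))*(1/180) = -140 + (1/12)*(1/180) = -140 + 1/2160 = -302399/2160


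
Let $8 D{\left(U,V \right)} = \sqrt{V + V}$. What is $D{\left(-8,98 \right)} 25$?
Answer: $\frac{175}{4} \approx 43.75$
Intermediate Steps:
$D{\left(U,V \right)} = \frac{\sqrt{2} \sqrt{V}}{8}$ ($D{\left(U,V \right)} = \frac{\sqrt{V + V}}{8} = \frac{\sqrt{2 V}}{8} = \frac{\sqrt{2} \sqrt{V}}{8}$)
$D{\left(-8,98 \right)} 25 = \frac{\sqrt{2} \sqrt{98}}{8} \cdot 25 = \frac{\sqrt{2} \cdot 7 \sqrt{2}}{8} \cdot 25 = \frac{7}{4} \cdot 25 = \frac{175}{4}$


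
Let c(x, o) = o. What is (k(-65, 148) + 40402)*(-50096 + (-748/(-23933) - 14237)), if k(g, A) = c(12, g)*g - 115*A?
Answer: -42505971738187/23933 ≈ -1.7760e+9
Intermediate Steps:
k(g, A) = g² - 115*A (k(g, A) = g*g - 115*A = g² - 115*A)
(k(-65, 148) + 40402)*(-50096 + (-748/(-23933) - 14237)) = (((-65)² - 115*148) + 40402)*(-50096 + (-748/(-23933) - 14237)) = ((4225 - 17020) + 40402)*(-50096 + (-748*(-1/23933) - 14237)) = (-12795 + 40402)*(-50096 + (748/23933 - 14237)) = 27607*(-50096 - 340733373/23933) = 27607*(-1539680941/23933) = -42505971738187/23933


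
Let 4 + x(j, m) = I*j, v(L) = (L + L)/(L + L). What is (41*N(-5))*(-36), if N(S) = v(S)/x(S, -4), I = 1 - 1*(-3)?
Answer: 123/2 ≈ 61.500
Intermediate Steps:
I = 4 (I = 1 + 3 = 4)
v(L) = 1 (v(L) = (2*L)/((2*L)) = (2*L)*(1/(2*L)) = 1)
x(j, m) = -4 + 4*j
N(S) = 1/(-4 + 4*S)
(41*N(-5))*(-36) = (41*(1/(4*(-1 - 5))))*(-36) = (41*((1/4)/(-6)))*(-36) = (41*((1/4)*(-1/6)))*(-36) = (41*(-1/24))*(-36) = -41/24*(-36) = 123/2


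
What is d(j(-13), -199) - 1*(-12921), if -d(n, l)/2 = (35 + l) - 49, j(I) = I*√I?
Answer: 13347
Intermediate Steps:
j(I) = I^(3/2)
d(n, l) = 28 - 2*l (d(n, l) = -2*((35 + l) - 49) = -2*(-14 + l) = 28 - 2*l)
d(j(-13), -199) - 1*(-12921) = (28 - 2*(-199)) - 1*(-12921) = (28 + 398) + 12921 = 426 + 12921 = 13347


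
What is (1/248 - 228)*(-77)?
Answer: 4353811/248 ≈ 17556.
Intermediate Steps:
(1/248 - 228)*(-77) = -56543/248*(-77) = 4353811/248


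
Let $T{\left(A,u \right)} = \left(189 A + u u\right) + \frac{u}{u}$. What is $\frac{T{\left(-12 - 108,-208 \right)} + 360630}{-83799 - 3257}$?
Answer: $- \frac{381215}{87056} \approx -4.379$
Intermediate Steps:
$T{\left(A,u \right)} = 1 + u^{2} + 189 A$ ($T{\left(A,u \right)} = \left(189 A + u^{2}\right) + 1 = \left(u^{2} + 189 A\right) + 1 = 1 + u^{2} + 189 A$)
$\frac{T{\left(-12 - 108,-208 \right)} + 360630}{-83799 - 3257} = \frac{\left(1 + \left(-208\right)^{2} + 189 \left(-12 - 108\right)\right) + 360630}{-83799 - 3257} = \frac{\left(1 + 43264 + 189 \left(-12 - 108\right)\right) + 360630}{-87056} = \left(\left(1 + 43264 + 189 \left(-120\right)\right) + 360630\right) \left(- \frac{1}{87056}\right) = \left(\left(1 + 43264 - 22680\right) + 360630\right) \left(- \frac{1}{87056}\right) = \left(20585 + 360630\right) \left(- \frac{1}{87056}\right) = 381215 \left(- \frac{1}{87056}\right) = - \frac{381215}{87056}$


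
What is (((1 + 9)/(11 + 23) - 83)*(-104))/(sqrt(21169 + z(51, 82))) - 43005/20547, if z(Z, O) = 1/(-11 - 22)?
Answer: -14335/6849 + 36556*sqrt(1440813)/742237 ≈ 57.025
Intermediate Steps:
z(Z, O) = -1/33 (z(Z, O) = 1/(-33) = -1/33)
(((1 + 9)/(11 + 23) - 83)*(-104))/(sqrt(21169 + z(51, 82))) - 43005/20547 = (((1 + 9)/(11 + 23) - 83)*(-104))/(sqrt(21169 - 1/33)) - 43005/20547 = ((10/34 - 83)*(-104))/(sqrt(698576/33)) - 43005*1/20547 = ((10*(1/34) - 83)*(-104))/((4*sqrt(1440813)/33)) - 14335/6849 = ((5/17 - 83)*(-104))*(sqrt(1440813)/174644) - 14335/6849 = (-1406/17*(-104))*(sqrt(1440813)/174644) - 14335/6849 = 146224*(sqrt(1440813)/174644)/17 - 14335/6849 = 36556*sqrt(1440813)/742237 - 14335/6849 = -14335/6849 + 36556*sqrt(1440813)/742237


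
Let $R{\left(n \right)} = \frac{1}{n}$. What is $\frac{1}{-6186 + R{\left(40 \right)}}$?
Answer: $- \frac{40}{247439} \approx -0.00016166$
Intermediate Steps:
$\frac{1}{-6186 + R{\left(40 \right)}} = \frac{1}{-6186 + \frac{1}{40}} = \frac{1}{- \frac{247439}{40}} = - \frac{40}{247439}$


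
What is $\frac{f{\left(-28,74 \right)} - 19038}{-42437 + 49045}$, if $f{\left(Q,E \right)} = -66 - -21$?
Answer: $- \frac{19083}{6608} \approx -2.8879$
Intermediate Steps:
$f{\left(Q,E \right)} = -45$ ($f{\left(Q,E \right)} = -66 + 21 = -45$)
$\frac{f{\left(-28,74 \right)} - 19038}{-42437 + 49045} = \frac{-45 - 19038}{-42437 + 49045} = - \frac{19083}{6608}$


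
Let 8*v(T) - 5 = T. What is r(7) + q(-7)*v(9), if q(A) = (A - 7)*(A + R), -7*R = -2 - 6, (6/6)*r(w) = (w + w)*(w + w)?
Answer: 679/2 ≈ 339.50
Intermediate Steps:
r(w) = 4*w**2 (r(w) = (w + w)*(w + w) = (2*w)*(2*w) = 4*w**2)
v(T) = 5/8 + T/8
R = 8/7 (R = -(-2 - 6)/7 = -1/7*(-8) = 8/7 ≈ 1.1429)
q(A) = (-7 + A)*(8/7 + A) (q(A) = (A - 7)*(A + 8/7) = (-7 + A)*(8/7 + A))
r(7) + q(-7)*v(9) = 4*7**2 + (-8 + (-7)**2 - 41/7*(-7))*(5/8 + (1/8)*9) = 4*49 + (-8 + 49 + 41)*(5/8 + 9/8) = 196 + 82*(7/4) = 196 + 287/2 = 679/2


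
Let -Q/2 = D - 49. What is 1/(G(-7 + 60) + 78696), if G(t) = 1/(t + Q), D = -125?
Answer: 401/31557097 ≈ 1.2707e-5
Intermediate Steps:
Q = 348 (Q = -2*(-125 - 49) = -2*(-174) = 348)
G(t) = 1/(348 + t) (G(t) = 1/(t + 348) = 1/(348 + t))
1/(G(-7 + 60) + 78696) = 1/(1/(348 + (-7 + 60)) + 78696) = 1/(1/(348 + 53) + 78696) = 1/(1/401 + 78696) = 1/(31557097/401) = 401/31557097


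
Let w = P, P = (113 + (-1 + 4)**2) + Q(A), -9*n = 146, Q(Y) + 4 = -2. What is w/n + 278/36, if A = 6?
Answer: 751/1314 ≈ 0.57154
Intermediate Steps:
Q(Y) = -6 (Q(Y) = -4 - 2 = -6)
n = -146/9 (n = -1/9*146 = -146/9 ≈ -16.222)
P = 116 (P = (113 + (-1 + 4)**2) - 6 = (113 + 3**2) - 6 = (113 + 9) - 6 = 122 - 6 = 116)
w = 116
w/n + 278/36 = 116/(-146/9) + 278/36 = 116*(-9/146) + 278*(1/36) = -522/73 + 139/18 = 751/1314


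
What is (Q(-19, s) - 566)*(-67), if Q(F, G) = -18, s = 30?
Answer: 39128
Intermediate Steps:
(Q(-19, s) - 566)*(-67) = (-18 - 566)*(-67) = -584*(-67) = 39128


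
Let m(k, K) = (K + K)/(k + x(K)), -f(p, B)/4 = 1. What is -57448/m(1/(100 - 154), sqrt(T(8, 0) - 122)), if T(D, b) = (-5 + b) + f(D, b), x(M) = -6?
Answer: -4667650*I*sqrt(131)/3537 ≈ -15104.0*I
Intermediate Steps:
f(p, B) = -4 (f(p, B) = -4*1 = -4)
T(D, b) = -9 + b (T(D, b) = (-5 + b) - 4 = -9 + b)
m(k, K) = 2*K/(-6 + k) (m(k, K) = (K + K)/(k - 6) = (2*K)/(-6 + k) = 2*K/(-6 + k))
-57448/m(1/(100 - 154), sqrt(T(8, 0) - 122)) = -57448*(-6 + 1/(100 - 154))/(2*sqrt((-9 + 0) - 122)) = -57448*(-6 + 1/(-54))/(2*sqrt(-9 - 122)) = -57448*(-I*sqrt(131)*(-6 - 1/54)/262) = -57448*325*I*sqrt(131)/14148 = -4667650*I*sqrt(131)/3537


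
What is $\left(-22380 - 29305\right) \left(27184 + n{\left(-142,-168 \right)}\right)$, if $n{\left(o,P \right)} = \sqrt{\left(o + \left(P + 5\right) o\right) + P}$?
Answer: $-1405005040 - 103370 \sqrt{5709} \approx -1.4128 \cdot 10^{9}$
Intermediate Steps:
$n{\left(o,P \right)} = \sqrt{P + o + o \left(5 + P\right)}$ ($n{\left(o,P \right)} = \sqrt{\left(o + \left(5 + P\right) o\right) + P} = \sqrt{\left(o + o \left(5 + P\right)\right) + P} = \sqrt{P + o + o \left(5 + P\right)}$)
$\left(-22380 - 29305\right) \left(27184 + n{\left(-142,-168 \right)}\right) = \left(-22380 - 29305\right) \left(27184 + \sqrt{-168 + 6 \left(-142\right) - -23856}\right) = - 51685 \left(27184 + \sqrt{-168 - 852 + 23856}\right) = - 51685 \left(27184 + \sqrt{22836}\right) = - 51685 \left(27184 + 2 \sqrt{5709}\right) = -1405005040 - 103370 \sqrt{5709}$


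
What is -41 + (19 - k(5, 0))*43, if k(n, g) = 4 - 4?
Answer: 776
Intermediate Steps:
k(n, g) = 0
-41 + (19 - k(5, 0))*43 = -41 + (19 - 1*0)*43 = -41 + (19 + 0)*43 = -41 + 19*43 = -41 + 817 = 776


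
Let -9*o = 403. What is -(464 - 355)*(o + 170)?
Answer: -122843/9 ≈ -13649.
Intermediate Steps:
o = -403/9 (o = -⅑*403 = -403/9 ≈ -44.778)
-(464 - 355)*(o + 170) = -(464 - 355)*(-403/9 + 170) = -109*1127/9 = -1*122843/9 = -122843/9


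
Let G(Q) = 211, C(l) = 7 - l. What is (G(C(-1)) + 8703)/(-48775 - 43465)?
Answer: -4457/46120 ≈ -0.096639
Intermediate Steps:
(G(C(-1)) + 8703)/(-48775 - 43465) = (211 + 8703)/(-48775 - 43465) = 8914/(-92240) = 8914*(-1/92240) = -4457/46120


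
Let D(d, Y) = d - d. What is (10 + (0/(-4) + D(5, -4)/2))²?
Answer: 100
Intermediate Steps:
D(d, Y) = 0
(10 + (0/(-4) + D(5, -4)/2))² = (10 + (0/(-4) + 0/2))² = (10 + (0*(-¼) + 0*(½)))² = (10 + (0 + 0))² = (10 + 0)² = 10² = 100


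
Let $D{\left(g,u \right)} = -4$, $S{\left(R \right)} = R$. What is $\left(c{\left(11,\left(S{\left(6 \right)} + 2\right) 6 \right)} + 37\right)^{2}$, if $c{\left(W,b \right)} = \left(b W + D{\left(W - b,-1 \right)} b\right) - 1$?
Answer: $138384$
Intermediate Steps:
$c{\left(W,b \right)} = -1 - 4 b + W b$ ($c{\left(W,b \right)} = \left(b W - 4 b\right) - 1 = \left(W b - 4 b\right) - 1 = \left(- 4 b + W b\right) - 1 = -1 - 4 b + W b$)
$\left(c{\left(11,\left(S{\left(6 \right)} + 2\right) 6 \right)} + 37\right)^{2} = \left(\left(-1 - 4 \left(6 + 2\right) 6 + 11 \left(6 + 2\right) 6\right) + 37\right)^{2} = \left(\left(-1 - 4 \cdot 8 \cdot 6 + 11 \cdot 8 \cdot 6\right) + 37\right)^{2} = \left(\left(-1 - 192 + 11 \cdot 48\right) + 37\right)^{2} = \left(\left(-1 - 192 + 528\right) + 37\right)^{2} = \left(335 + 37\right)^{2} = 372^{2} = 138384$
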